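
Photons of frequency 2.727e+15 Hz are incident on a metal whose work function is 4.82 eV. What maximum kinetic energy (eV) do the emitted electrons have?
6.4580 eV

Using Einstein's photoelectric equation: KE_max = hf - φ

First, calculate the photon energy:
E_photon = hf = (6.626×10⁻³⁴ J·s)(2.727e+15 Hz)
E_photon = 11.2780 eV

Then, the maximum kinetic energy:
KE_max = E_photon - φ = 11.2780 eV - 4.82 eV = 6.4580 eV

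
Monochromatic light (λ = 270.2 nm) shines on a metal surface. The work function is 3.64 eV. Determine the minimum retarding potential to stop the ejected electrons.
0.9486 V

The stopping potential V_s satisfies: eV_s = KE_max

First, find KE_max using Einstein's equation:
E_photon = hc/λ = 4.5886 eV
KE_max = E_photon - φ = 4.5886 - 3.64 = 0.9486 eV

Since eV_s = KE_max:
V_s = KE_max/e = 0.9486 V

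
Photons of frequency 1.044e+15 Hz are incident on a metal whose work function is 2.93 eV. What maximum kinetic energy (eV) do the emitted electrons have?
1.3876 eV

Using Einstein's photoelectric equation: KE_max = hf - φ

First, calculate the photon energy:
E_photon = hf = (6.626×10⁻³⁴ J·s)(1.044e+15 Hz)
E_photon = 4.3176 eV

Then, the maximum kinetic energy:
KE_max = E_photon - φ = 4.3176 eV - 2.93 eV = 1.3876 eV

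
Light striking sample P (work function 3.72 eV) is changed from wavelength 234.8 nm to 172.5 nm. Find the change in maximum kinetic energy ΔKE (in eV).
1.9071 eV

Using Einstein's equation: KE_max = hc/λ - φ

For λ₁ = 234.8 nm:
KE₁ = hc/λ₁ - φ = 5.2804 - 3.72 = 1.5604 eV

For λ₂ = 172.5 nm:
KE₂ = hc/λ₂ - φ = 7.1875 - 3.72 = 3.4675 eV

Change in KE:
ΔKE = KE₂ - KE₁ = 3.4675 - 1.5604 = 1.9071 eV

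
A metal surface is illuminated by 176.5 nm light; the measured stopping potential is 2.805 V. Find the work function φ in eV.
4.22 eV

The stopping potential gives the maximum kinetic energy: KE_max = eV_s = 2.805 eV

From Einstein's photoelectric equation: KE_max = hc/λ - φ
Rearranging: φ = hc/λ - KE_max

Calculate photon energy:
E_photon = hc/λ = (6.626×10⁻³⁴ J·s)(3×10⁸ m/s) / (176.5×10⁻⁹ m) = 7.0246 eV

Therefore:
φ = 7.0246 - 2.805 = 4.22 eV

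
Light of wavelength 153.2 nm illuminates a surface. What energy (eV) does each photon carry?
8.0930 eV

Using E = hf = hc/λ:

E = hc/λ = (6.626×10⁻³⁴ J·s)(3×10⁸ m/s) / (153.2×10⁻⁹ m)
E = 8.0930 eV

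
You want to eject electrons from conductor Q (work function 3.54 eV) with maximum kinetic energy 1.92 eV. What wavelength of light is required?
227.08 nm

From Einstein's equation: KE_max = hc/λ - φ

Rearranging for λ:
hc/λ = KE_max + φ
λ = hc/(KE_max + φ)

Required photon energy:
E_photon = KE_max + φ = 1.92 + 3.54 = 5.46 eV

Required wavelength:
λ = hc/E_photon = (6.626×10⁻³⁴)(3×10⁸) / (5.46 × 1.602×10⁻¹⁹)
λ = 227.08 nm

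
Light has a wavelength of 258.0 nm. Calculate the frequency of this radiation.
1.1620e+15 Hz

Using the wave equation: c = fλ

Solving for frequency:
f = c/λ = (3×10⁸ m/s) / (258.0×10⁻⁹ m)
f = 1.1620e+15 Hz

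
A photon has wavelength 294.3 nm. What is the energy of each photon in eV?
4.2129 eV

Using E = hf = hc/λ:

E = hc/λ = (6.626×10⁻³⁴ J·s)(3×10⁸ m/s) / (294.3×10⁻⁹ m)
E = 4.2129 eV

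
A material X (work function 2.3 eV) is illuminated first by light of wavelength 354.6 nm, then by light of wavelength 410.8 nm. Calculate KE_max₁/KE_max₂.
1.6661

Using Einstein's equation: KE_max = hc/λ - φ

For λ₁ = 354.6 nm:
E₁ = hc/λ₁ = 3.4965 eV
KE₁ = E₁ - φ = 3.4965 - 2.3 = 1.1965 eV

For λ₂ = 410.8 nm:
E₂ = hc/λ₂ = 3.0181 eV
KE₂ = E₂ - φ = 3.0181 - 2.3 = 0.7181 eV

Ratio: KE₁/KE₂ = 1.1965/0.7181 = 1.6661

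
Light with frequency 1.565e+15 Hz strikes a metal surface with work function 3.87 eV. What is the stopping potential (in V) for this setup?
2.6023 V

The stopping potential V_s satisfies: eV_s = KE_max

First, find KE_max using Einstein's equation:
E_photon = hf = (6.626×10⁻³⁴ J·s)(1.565e+15 Hz) = 6.4723 eV
KE_max = E_photon - φ = 6.4723 - 3.87 = 2.6023 eV

Since eV_s = KE_max:
V_s = KE_max/e = 2.6023 V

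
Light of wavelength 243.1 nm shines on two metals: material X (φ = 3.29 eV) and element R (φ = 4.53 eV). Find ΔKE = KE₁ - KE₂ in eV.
1.2400 eV

Using KE_max = hc/λ - φ for each metal:

Photon energy: E = hc/λ = 5.1001 eV

For material X (φ₁ = 3.29 eV):
KE₁ = E - φ₁ = 5.1001 - 3.29 = 1.8101 eV

For element R (φ₂ = 4.53 eV):
KE₂ = E - φ₂ = 5.1001 - 4.53 = 0.5701 eV

Difference:
ΔKE = KE₁ - KE₂ = 1.8101 - 0.5701 = 1.2400 eV

Note: The difference equals the difference in work functions: 4.53 - 3.29 = 1.24 eV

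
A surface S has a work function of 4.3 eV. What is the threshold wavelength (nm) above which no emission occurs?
288.34 nm

The threshold wavelength is when the photon energy equals the work function:
hc/λ₀ = φ

Solving for λ₀:
λ₀ = hc/φ = (6.626×10⁻³⁴ J·s)(3×10⁸ m/s) / (4.3 eV × 1.602×10⁻¹⁹ J/eV)
λ₀ = 288.34 nm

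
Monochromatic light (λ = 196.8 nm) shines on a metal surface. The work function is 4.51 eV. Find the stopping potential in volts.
1.7900 V

The stopping potential V_s satisfies: eV_s = KE_max

First, find KE_max using Einstein's equation:
E_photon = hc/λ = 6.3000 eV
KE_max = E_photon - φ = 6.3000 - 4.51 = 1.7900 eV

Since eV_s = KE_max:
V_s = KE_max/e = 1.7900 V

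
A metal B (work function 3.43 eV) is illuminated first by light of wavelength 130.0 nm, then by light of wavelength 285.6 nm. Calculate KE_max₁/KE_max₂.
6.7025

Using Einstein's equation: KE_max = hc/λ - φ

For λ₁ = 130.0 nm:
E₁ = hc/λ₁ = 9.5372 eV
KE₁ = E₁ - φ = 9.5372 - 3.43 = 6.1072 eV

For λ₂ = 285.6 nm:
E₂ = hc/λ₂ = 4.3412 eV
KE₂ = E₂ - φ = 4.3412 - 3.43 = 0.9112 eV

Ratio: KE₁/KE₂ = 6.1072/0.9112 = 6.7025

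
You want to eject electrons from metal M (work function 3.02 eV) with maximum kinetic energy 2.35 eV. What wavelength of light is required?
230.88 nm

From Einstein's equation: KE_max = hc/λ - φ

Rearranging for λ:
hc/λ = KE_max + φ
λ = hc/(KE_max + φ)

Required photon energy:
E_photon = KE_max + φ = 2.35 + 3.02 = 5.37 eV

Required wavelength:
λ = hc/E_photon = (6.626×10⁻³⁴)(3×10⁸) / (5.37 × 1.602×10⁻¹⁹)
λ = 230.88 nm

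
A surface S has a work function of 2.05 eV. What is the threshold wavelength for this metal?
604.80 nm

The threshold wavelength is when the photon energy equals the work function:
hc/λ₀ = φ

Solving for λ₀:
λ₀ = hc/φ = (6.626×10⁻³⁴ J·s)(3×10⁸ m/s) / (2.05 eV × 1.602×10⁻¹⁹ J/eV)
λ₀ = 604.80 nm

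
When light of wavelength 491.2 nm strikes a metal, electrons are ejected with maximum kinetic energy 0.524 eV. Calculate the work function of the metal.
2.00 eV

From Einstein's photoelectric equation: KE_max = hf - φ = hc/λ - φ

Rearranging for φ:
φ = hc/λ - KE_max

Calculate photon energy:
E_photon = hc/λ = 2.5241 eV

Therefore:
φ = 2.5241 - 0.524 = 2.00 eV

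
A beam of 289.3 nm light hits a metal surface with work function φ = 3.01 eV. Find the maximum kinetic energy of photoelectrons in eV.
1.2757 eV

Using Einstein's photoelectric equation: KE_max = hf - φ = hc/λ - φ

First, calculate the photon energy:
E_photon = hc/λ = (6.626×10⁻³⁴ J·s)(3×10⁸ m/s) / (289.3×10⁻⁹ m)
E_photon = 4.2857 eV

Then, the maximum kinetic energy:
KE_max = E_photon - φ = 4.2857 eV - 3.01 eV = 1.2757 eV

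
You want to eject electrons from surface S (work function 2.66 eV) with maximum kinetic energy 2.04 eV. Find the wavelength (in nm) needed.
263.80 nm

From Einstein's equation: KE_max = hc/λ - φ

Rearranging for λ:
hc/λ = KE_max + φ
λ = hc/(KE_max + φ)

Required photon energy:
E_photon = KE_max + φ = 2.04 + 2.66 = 4.70 eV

Required wavelength:
λ = hc/E_photon = (6.626×10⁻³⁴)(3×10⁸) / (4.70 × 1.602×10⁻¹⁹)
λ = 263.80 nm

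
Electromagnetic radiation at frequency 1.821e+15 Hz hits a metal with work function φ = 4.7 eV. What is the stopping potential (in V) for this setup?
2.8311 V

The stopping potential V_s satisfies: eV_s = KE_max

First, find KE_max using Einstein's equation:
E_photon = hf = (6.626×10⁻³⁴ J·s)(1.821e+15 Hz) = 7.5311 eV
KE_max = E_photon - φ = 7.5311 - 4.7 = 2.8311 eV

Since eV_s = KE_max:
V_s = KE_max/e = 2.8311 V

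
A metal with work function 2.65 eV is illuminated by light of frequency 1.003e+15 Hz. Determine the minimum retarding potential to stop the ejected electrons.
1.4981 V

The stopping potential V_s satisfies: eV_s = KE_max

First, find KE_max using Einstein's equation:
E_photon = hf = (6.626×10⁻³⁴ J·s)(1.003e+15 Hz) = 4.1481 eV
KE_max = E_photon - φ = 4.1481 - 2.65 = 1.4981 eV

Since eV_s = KE_max:
V_s = KE_max/e = 1.4981 V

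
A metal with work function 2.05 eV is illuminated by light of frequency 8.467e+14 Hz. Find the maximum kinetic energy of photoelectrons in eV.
1.4517 eV

Using Einstein's photoelectric equation: KE_max = hf - φ

First, calculate the photon energy:
E_photon = hf = (6.626×10⁻³⁴ J·s)(8.467e+14 Hz)
E_photon = 3.5017 eV

Then, the maximum kinetic energy:
KE_max = E_photon - φ = 3.5017 eV - 2.05 eV = 1.4517 eV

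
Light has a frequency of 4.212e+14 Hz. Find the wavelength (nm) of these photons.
711.76 nm

Using the wave equation: c = fλ

Solving for wavelength:
λ = c/f = (3×10⁸ m/s) / (4.212e+14 Hz)
λ = 711.76 nm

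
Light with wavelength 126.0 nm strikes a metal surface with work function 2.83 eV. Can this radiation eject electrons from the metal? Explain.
Yes

For photoemission, the photon energy must exceed the work function.

Photon energy: E = hc/λ = 9.8400 eV
Work function: φ = 2.83 eV

Since E_photon (9.8400 eV) > φ (2.83 eV), photoemission WILL occur.
The threshold wavelength is λ₀ = hc/φ = 438.1 nm.
Since 126.0 nm < 438.1 nm, the light has sufficient energy.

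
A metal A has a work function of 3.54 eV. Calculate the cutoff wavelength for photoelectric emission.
350.24 nm

The threshold wavelength is when the photon energy equals the work function:
hc/λ₀ = φ

Solving for λ₀:
λ₀ = hc/φ = (6.626×10⁻³⁴ J·s)(3×10⁸ m/s) / (3.54 eV × 1.602×10⁻¹⁹ J/eV)
λ₀ = 350.24 nm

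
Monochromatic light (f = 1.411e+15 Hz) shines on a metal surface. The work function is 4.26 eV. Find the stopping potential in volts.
1.5754 V

The stopping potential V_s satisfies: eV_s = KE_max

First, find KE_max using Einstein's equation:
E_photon = hf = (6.626×10⁻³⁴ J·s)(1.411e+15 Hz) = 5.8354 eV
KE_max = E_photon - φ = 5.8354 - 4.26 = 1.5754 eV

Since eV_s = KE_max:
V_s = KE_max/e = 1.5754 V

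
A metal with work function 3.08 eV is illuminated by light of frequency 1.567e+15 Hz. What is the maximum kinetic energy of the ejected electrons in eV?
3.4006 eV

Using Einstein's photoelectric equation: KE_max = hf - φ

First, calculate the photon energy:
E_photon = hf = (6.626×10⁻³⁴ J·s)(1.567e+15 Hz)
E_photon = 6.4806 eV

Then, the maximum kinetic energy:
KE_max = E_photon - φ = 6.4806 eV - 3.08 eV = 3.4006 eV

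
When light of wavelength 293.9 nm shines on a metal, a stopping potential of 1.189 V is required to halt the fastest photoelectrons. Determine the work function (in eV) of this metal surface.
3.03 eV

The stopping potential gives the maximum kinetic energy: KE_max = eV_s = 1.189 eV

From Einstein's photoelectric equation: KE_max = hc/λ - φ
Rearranging: φ = hc/λ - KE_max

Calculate photon energy:
E_photon = hc/λ = (6.626×10⁻³⁴ J·s)(3×10⁸ m/s) / (293.9×10⁻⁹ m) = 4.2186 eV

Therefore:
φ = 4.2186 - 1.189 = 3.03 eV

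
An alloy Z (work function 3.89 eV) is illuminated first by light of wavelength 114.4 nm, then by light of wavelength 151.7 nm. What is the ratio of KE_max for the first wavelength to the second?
1.6222

Using Einstein's equation: KE_max = hc/λ - φ

For λ₁ = 114.4 nm:
E₁ = hc/λ₁ = 10.8378 eV
KE₁ = E₁ - φ = 10.8378 - 3.89 = 6.9478 eV

For λ₂ = 151.7 nm:
E₂ = hc/λ₂ = 8.1730 eV
KE₂ = E₂ - φ = 8.1730 - 3.89 = 4.2830 eV

Ratio: KE₁/KE₂ = 6.9478/4.2830 = 1.6222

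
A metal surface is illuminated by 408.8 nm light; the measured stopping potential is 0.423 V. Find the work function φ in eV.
2.61 eV

The stopping potential gives the maximum kinetic energy: KE_max = eV_s = 0.423 eV

From Einstein's photoelectric equation: KE_max = hc/λ - φ
Rearranging: φ = hc/λ - KE_max

Calculate photon energy:
E_photon = hc/λ = (6.626×10⁻³⁴ J·s)(3×10⁸ m/s) / (408.8×10⁻⁹ m) = 3.0329 eV

Therefore:
φ = 3.0329 - 0.423 = 2.61 eV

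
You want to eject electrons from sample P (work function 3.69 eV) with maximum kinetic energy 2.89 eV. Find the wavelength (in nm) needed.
188.43 nm

From Einstein's equation: KE_max = hc/λ - φ

Rearranging for λ:
hc/λ = KE_max + φ
λ = hc/(KE_max + φ)

Required photon energy:
E_photon = KE_max + φ = 2.89 + 3.69 = 6.58 eV

Required wavelength:
λ = hc/E_photon = (6.626×10⁻³⁴)(3×10⁸) / (6.58 × 1.602×10⁻¹⁹)
λ = 188.43 nm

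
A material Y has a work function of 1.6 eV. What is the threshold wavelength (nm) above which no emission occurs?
774.90 nm

The threshold wavelength is when the photon energy equals the work function:
hc/λ₀ = φ

Solving for λ₀:
λ₀ = hc/φ = (6.626×10⁻³⁴ J·s)(3×10⁸ m/s) / (1.6 eV × 1.602×10⁻¹⁹ J/eV)
λ₀ = 774.90 nm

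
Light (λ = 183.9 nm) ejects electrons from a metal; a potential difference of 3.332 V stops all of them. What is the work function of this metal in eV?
3.41 eV

The stopping potential gives the maximum kinetic energy: KE_max = eV_s = 3.332 eV

From Einstein's photoelectric equation: KE_max = hc/λ - φ
Rearranging: φ = hc/λ - KE_max

Calculate photon energy:
E_photon = hc/λ = (6.626×10⁻³⁴ J·s)(3×10⁸ m/s) / (183.9×10⁻⁹ m) = 6.7419 eV

Therefore:
φ = 6.7419 - 3.332 = 3.41 eV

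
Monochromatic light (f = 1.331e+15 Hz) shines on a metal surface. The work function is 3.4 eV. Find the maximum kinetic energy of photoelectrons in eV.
2.1046 eV

Using Einstein's photoelectric equation: KE_max = hf - φ

First, calculate the photon energy:
E_photon = hf = (6.626×10⁻³⁴ J·s)(1.331e+15 Hz)
E_photon = 5.5046 eV

Then, the maximum kinetic energy:
KE_max = E_photon - φ = 5.5046 eV - 3.4 eV = 2.1046 eV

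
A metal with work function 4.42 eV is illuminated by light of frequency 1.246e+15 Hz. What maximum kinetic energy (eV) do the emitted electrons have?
0.7330 eV

Using Einstein's photoelectric equation: KE_max = hf - φ

First, calculate the photon energy:
E_photon = hf = (6.626×10⁻³⁴ J·s)(1.246e+15 Hz)
E_photon = 5.1530 eV

Then, the maximum kinetic energy:
KE_max = E_photon - φ = 5.1530 eV - 4.42 eV = 0.7330 eV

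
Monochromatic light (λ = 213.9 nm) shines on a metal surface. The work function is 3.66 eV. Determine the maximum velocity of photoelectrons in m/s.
8.6689e+05 m/s

First, find the maximum kinetic energy:
E_photon = hc/λ = 5.7964 eV
KE_max = E_photon - φ = 5.7964 - 3.66 = 2.1364 eV

Convert to Joules: KE_max = 2.1364 × 1.602×10⁻¹⁹ J = 3.4228e-19 J

Then use KE = ½mv² to find velocity:
v = √(2·KE/m) = √(2 × 3.4228e-19 J / 9.109e-31 kg)
v = 8.6689e+05 m/s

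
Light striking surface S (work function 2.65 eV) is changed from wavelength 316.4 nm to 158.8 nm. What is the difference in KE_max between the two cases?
3.8890 eV

Using Einstein's equation: KE_max = hc/λ - φ

For λ₁ = 316.4 nm:
KE₁ = hc/λ₁ - φ = 3.9186 - 2.65 = 1.2686 eV

For λ₂ = 158.8 nm:
KE₂ = hc/λ₂ - φ = 7.8076 - 2.65 = 5.1576 eV

Change in KE:
ΔKE = KE₂ - KE₁ = 5.1576 - 1.2686 = 3.8890 eV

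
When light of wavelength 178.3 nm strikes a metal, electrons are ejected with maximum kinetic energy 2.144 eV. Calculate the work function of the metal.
4.81 eV

From Einstein's photoelectric equation: KE_max = hf - φ = hc/λ - φ

Rearranging for φ:
φ = hc/λ - KE_max

Calculate photon energy:
E_photon = hc/λ = 6.9537 eV

Therefore:
φ = 6.9537 - 2.144 = 4.81 eV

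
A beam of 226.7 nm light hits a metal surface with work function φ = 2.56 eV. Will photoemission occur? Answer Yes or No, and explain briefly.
Yes

For photoemission, the photon energy must exceed the work function.

Photon energy: E = hc/λ = 5.4691 eV
Work function: φ = 2.56 eV

Since E_photon (5.4691 eV) > φ (2.56 eV), photoemission WILL occur.
The threshold wavelength is λ₀ = hc/φ = 484.3 nm.
Since 226.7 nm < 484.3 nm, the light has sufficient energy.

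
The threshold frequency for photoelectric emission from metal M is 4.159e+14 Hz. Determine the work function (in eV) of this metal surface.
1.72 eV

At the threshold frequency, photon energy equals work function:
φ = hf₀

Calculating:
φ = (6.626×10⁻³⁴ J·s)(4.159e+14 Hz)
φ = 1.72 eV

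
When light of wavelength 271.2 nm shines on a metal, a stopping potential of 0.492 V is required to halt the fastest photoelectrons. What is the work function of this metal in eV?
4.08 eV

The stopping potential gives the maximum kinetic energy: KE_max = eV_s = 0.492 eV

From Einstein's photoelectric equation: KE_max = hc/λ - φ
Rearranging: φ = hc/λ - KE_max

Calculate photon energy:
E_photon = hc/λ = (6.626×10⁻³⁴ J·s)(3×10⁸ m/s) / (271.2×10⁻⁹ m) = 4.5717 eV

Therefore:
φ = 4.5717 - 0.492 = 4.08 eV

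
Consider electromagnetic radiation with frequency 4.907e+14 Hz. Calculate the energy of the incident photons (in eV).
2.0294 eV

Using E = hf:

E = hf = (6.626×10⁻³⁴ J·s)(4.907e+14 Hz)
E = 2.0294 eV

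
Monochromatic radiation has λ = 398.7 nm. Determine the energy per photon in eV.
3.1097 eV

Using E = hf = hc/λ:

E = hc/λ = (6.626×10⁻³⁴ J·s)(3×10⁸ m/s) / (398.7×10⁻⁹ m)
E = 3.1097 eV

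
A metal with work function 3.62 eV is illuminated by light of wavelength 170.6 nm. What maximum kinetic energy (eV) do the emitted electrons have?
3.6475 eV

Using Einstein's photoelectric equation: KE_max = hf - φ = hc/λ - φ

First, calculate the photon energy:
E_photon = hc/λ = (6.626×10⁻³⁴ J·s)(3×10⁸ m/s) / (170.6×10⁻⁹ m)
E_photon = 7.2675 eV

Then, the maximum kinetic energy:
KE_max = E_photon - φ = 7.2675 eV - 3.62 eV = 3.6475 eV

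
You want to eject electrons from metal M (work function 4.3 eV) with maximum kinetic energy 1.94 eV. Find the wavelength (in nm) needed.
198.69 nm

From Einstein's equation: KE_max = hc/λ - φ

Rearranging for λ:
hc/λ = KE_max + φ
λ = hc/(KE_max + φ)

Required photon energy:
E_photon = KE_max + φ = 1.94 + 4.3 = 6.24 eV

Required wavelength:
λ = hc/E_photon = (6.626×10⁻³⁴)(3×10⁸) / (6.24 × 1.602×10⁻¹⁹)
λ = 198.69 nm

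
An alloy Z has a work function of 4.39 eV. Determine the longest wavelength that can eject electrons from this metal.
282.42 nm

The threshold wavelength is when the photon energy equals the work function:
hc/λ₀ = φ

Solving for λ₀:
λ₀ = hc/φ = (6.626×10⁻³⁴ J·s)(3×10⁸ m/s) / (4.39 eV × 1.602×10⁻¹⁹ J/eV)
λ₀ = 282.42 nm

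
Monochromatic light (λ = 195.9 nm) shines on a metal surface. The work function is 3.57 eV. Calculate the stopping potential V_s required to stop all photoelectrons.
2.7590 V

The stopping potential V_s satisfies: eV_s = KE_max

First, find KE_max using Einstein's equation:
E_photon = hc/λ = 6.3290 eV
KE_max = E_photon - φ = 6.3290 - 3.57 = 2.7590 eV

Since eV_s = KE_max:
V_s = KE_max/e = 2.7590 V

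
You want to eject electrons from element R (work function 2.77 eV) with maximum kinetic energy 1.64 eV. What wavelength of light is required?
281.14 nm

From Einstein's equation: KE_max = hc/λ - φ

Rearranging for λ:
hc/λ = KE_max + φ
λ = hc/(KE_max + φ)

Required photon energy:
E_photon = KE_max + φ = 1.64 + 2.77 = 4.41 eV

Required wavelength:
λ = hc/E_photon = (6.626×10⁻³⁴)(3×10⁸) / (4.41 × 1.602×10⁻¹⁹)
λ = 281.14 nm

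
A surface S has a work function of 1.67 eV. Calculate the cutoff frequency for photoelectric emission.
4.0380e+14 Hz

The threshold frequency is when the photon energy equals the work function:
hf₀ = φ

Solving for f₀:
f₀ = φ/h = (1.67 eV × 1.602×10⁻¹⁹ J/eV) / (6.626×10⁻³⁴ J·s)
f₀ = 4.0380e+14 Hz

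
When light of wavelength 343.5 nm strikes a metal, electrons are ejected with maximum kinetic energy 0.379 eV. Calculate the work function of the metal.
3.23 eV

From Einstein's photoelectric equation: KE_max = hf - φ = hc/λ - φ

Rearranging for φ:
φ = hc/λ - KE_max

Calculate photon energy:
E_photon = hc/λ = 3.6094 eV

Therefore:
φ = 3.6094 - 0.379 = 3.23 eV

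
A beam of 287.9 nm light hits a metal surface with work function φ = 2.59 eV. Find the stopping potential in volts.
1.7165 V

The stopping potential V_s satisfies: eV_s = KE_max

First, find KE_max using Einstein's equation:
E_photon = hc/λ = 4.3065 eV
KE_max = E_photon - φ = 4.3065 - 2.59 = 1.7165 eV

Since eV_s = KE_max:
V_s = KE_max/e = 1.7165 V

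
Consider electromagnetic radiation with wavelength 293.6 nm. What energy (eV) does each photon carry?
4.2229 eV

Using E = hf = hc/λ:

E = hc/λ = (6.626×10⁻³⁴ J·s)(3×10⁸ m/s) / (293.6×10⁻⁹ m)
E = 4.2229 eV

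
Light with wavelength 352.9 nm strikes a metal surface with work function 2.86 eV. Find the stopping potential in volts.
0.6533 V

The stopping potential V_s satisfies: eV_s = KE_max

First, find KE_max using Einstein's equation:
E_photon = hc/λ = 3.5133 eV
KE_max = E_photon - φ = 3.5133 - 2.86 = 0.6533 eV

Since eV_s = KE_max:
V_s = KE_max/e = 0.6533 V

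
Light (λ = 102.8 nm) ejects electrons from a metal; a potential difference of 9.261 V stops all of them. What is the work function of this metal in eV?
2.80 eV

The stopping potential gives the maximum kinetic energy: KE_max = eV_s = 9.261 eV

From Einstein's photoelectric equation: KE_max = hc/λ - φ
Rearranging: φ = hc/λ - KE_max

Calculate photon energy:
E_photon = hc/λ = (6.626×10⁻³⁴ J·s)(3×10⁸ m/s) / (102.8×10⁻⁹ m) = 12.0607 eV

Therefore:
φ = 12.0607 - 9.261 = 2.80 eV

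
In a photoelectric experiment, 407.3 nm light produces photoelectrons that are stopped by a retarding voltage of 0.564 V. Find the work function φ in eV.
2.48 eV

The stopping potential gives the maximum kinetic energy: KE_max = eV_s = 0.564 eV

From Einstein's photoelectric equation: KE_max = hc/λ - φ
Rearranging: φ = hc/λ - KE_max

Calculate photon energy:
E_photon = hc/λ = (6.626×10⁻³⁴ J·s)(3×10⁸ m/s) / (407.3×10⁻⁹ m) = 3.0441 eV

Therefore:
φ = 3.0441 - 0.564 = 2.48 eV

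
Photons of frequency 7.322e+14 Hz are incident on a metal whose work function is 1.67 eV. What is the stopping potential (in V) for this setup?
1.3581 V

The stopping potential V_s satisfies: eV_s = KE_max

First, find KE_max using Einstein's equation:
E_photon = hf = (6.626×10⁻³⁴ J·s)(7.322e+14 Hz) = 3.0281 eV
KE_max = E_photon - φ = 3.0281 - 1.67 = 1.3581 eV

Since eV_s = KE_max:
V_s = KE_max/e = 1.3581 V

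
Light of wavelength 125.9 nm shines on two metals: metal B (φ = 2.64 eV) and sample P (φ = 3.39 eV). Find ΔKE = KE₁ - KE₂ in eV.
0.7500 eV

Using KE_max = hc/λ - φ for each metal:

Photon energy: E = hc/λ = 9.8478 eV

For metal B (φ₁ = 2.64 eV):
KE₁ = E - φ₁ = 9.8478 - 2.64 = 7.2078 eV

For sample P (φ₂ = 3.39 eV):
KE₂ = E - φ₂ = 9.8478 - 3.39 = 6.4578 eV

Difference:
ΔKE = KE₁ - KE₂ = 7.2078 - 6.4578 = 0.7500 eV

Note: The difference equals the difference in work functions: 3.39 - 2.64 = 0.75 eV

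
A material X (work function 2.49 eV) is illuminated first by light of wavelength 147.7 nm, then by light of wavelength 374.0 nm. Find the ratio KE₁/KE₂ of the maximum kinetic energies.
7.1560

Using Einstein's equation: KE_max = hc/λ - φ

For λ₁ = 147.7 nm:
E₁ = hc/λ₁ = 8.3943 eV
KE₁ = E₁ - φ = 8.3943 - 2.49 = 5.9043 eV

For λ₂ = 374.0 nm:
E₂ = hc/λ₂ = 3.3151 eV
KE₂ = E₂ - φ = 3.3151 - 2.49 = 0.8251 eV

Ratio: KE₁/KE₂ = 5.9043/0.8251 = 7.1560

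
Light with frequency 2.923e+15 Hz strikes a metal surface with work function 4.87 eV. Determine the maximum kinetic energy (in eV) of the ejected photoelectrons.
7.2186 eV

Using Einstein's photoelectric equation: KE_max = hf - φ

First, calculate the photon energy:
E_photon = hf = (6.626×10⁻³⁴ J·s)(2.923e+15 Hz)
E_photon = 12.0886 eV

Then, the maximum kinetic energy:
KE_max = E_photon - φ = 12.0886 eV - 4.87 eV = 7.2186 eV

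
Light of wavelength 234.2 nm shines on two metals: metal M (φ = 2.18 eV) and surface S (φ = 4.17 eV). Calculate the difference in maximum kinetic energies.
1.9900 eV

Using KE_max = hc/λ - φ for each metal:

Photon energy: E = hc/λ = 5.2939 eV

For metal M (φ₁ = 2.18 eV):
KE₁ = E - φ₁ = 5.2939 - 2.18 = 3.1139 eV

For surface S (φ₂ = 4.17 eV):
KE₂ = E - φ₂ = 5.2939 - 4.17 = 1.1239 eV

Difference:
ΔKE = KE₁ - KE₂ = 3.1139 - 1.1239 = 1.9900 eV

Note: The difference equals the difference in work functions: 4.17 - 2.18 = 1.99 eV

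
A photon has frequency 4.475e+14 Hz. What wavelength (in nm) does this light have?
669.93 nm

Using the wave equation: c = fλ

Solving for wavelength:
λ = c/f = (3×10⁸ m/s) / (4.475e+14 Hz)
λ = 669.93 nm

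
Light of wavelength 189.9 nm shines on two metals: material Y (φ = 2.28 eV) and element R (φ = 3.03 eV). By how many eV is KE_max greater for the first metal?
0.7500 eV

Using KE_max = hc/λ - φ for each metal:

Photon energy: E = hc/λ = 6.5289 eV

For material Y (φ₁ = 2.28 eV):
KE₁ = E - φ₁ = 6.5289 - 2.28 = 4.2489 eV

For element R (φ₂ = 3.03 eV):
KE₂ = E - φ₂ = 6.5289 - 3.03 = 3.4989 eV

Difference:
ΔKE = KE₁ - KE₂ = 4.2489 - 3.4989 = 0.7500 eV

Note: The difference equals the difference in work functions: 3.03 - 2.28 = 0.75 eV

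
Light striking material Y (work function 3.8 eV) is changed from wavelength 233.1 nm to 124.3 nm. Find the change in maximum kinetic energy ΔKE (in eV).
4.6557 eV

Using Einstein's equation: KE_max = hc/λ - φ

For λ₁ = 233.1 nm:
KE₁ = hc/λ₁ - φ = 5.3189 - 3.8 = 1.5189 eV

For λ₂ = 124.3 nm:
KE₂ = hc/λ₂ - φ = 9.9746 - 3.8 = 6.1746 eV

Change in KE:
ΔKE = KE₂ - KE₁ = 6.1746 - 1.5189 = 4.6557 eV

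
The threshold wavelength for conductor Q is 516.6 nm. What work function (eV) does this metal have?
2.40 eV

At the threshold wavelength, photon energy equals work function:
φ = hc/λ₀

Calculating:
φ = (6.626×10⁻³⁴ J·s)(3×10⁸ m/s) / (516.6×10⁻⁹ m)
φ = 2.40 eV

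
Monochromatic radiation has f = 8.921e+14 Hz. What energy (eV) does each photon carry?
3.6894 eV

Using E = hf:

E = hf = (6.626×10⁻³⁴ J·s)(8.921e+14 Hz)
E = 3.6894 eV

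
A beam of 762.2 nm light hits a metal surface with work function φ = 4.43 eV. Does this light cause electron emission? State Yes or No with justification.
No

For photoemission, the photon energy must exceed the work function.

Photon energy: E = hc/λ = 1.6267 eV
Work function: φ = 4.43 eV

Since E_photon (1.6267 eV) < φ (4.43 eV), photoemission will NOT occur.
The threshold wavelength is λ₀ = hc/φ = 279.9 nm.
Since 762.2 nm > 279.9 nm, the photons lack sufficient energy.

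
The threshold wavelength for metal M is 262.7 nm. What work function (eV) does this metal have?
4.72 eV

At the threshold wavelength, photon energy equals work function:
φ = hc/λ₀

Calculating:
φ = (6.626×10⁻³⁴ J·s)(3×10⁸ m/s) / (262.7×10⁻⁹ m)
φ = 4.72 eV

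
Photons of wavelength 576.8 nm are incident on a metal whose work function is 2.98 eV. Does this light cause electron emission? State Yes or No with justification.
No

For photoemission, the photon energy must exceed the work function.

Photon energy: E = hc/λ = 2.1495 eV
Work function: φ = 2.98 eV

Since E_photon (2.1495 eV) < φ (2.98 eV), photoemission will NOT occur.
The threshold wavelength is λ₀ = hc/φ = 416.1 nm.
Since 576.8 nm > 416.1 nm, the photons lack sufficient energy.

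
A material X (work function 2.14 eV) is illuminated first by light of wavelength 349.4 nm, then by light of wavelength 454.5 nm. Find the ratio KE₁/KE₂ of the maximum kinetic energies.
2.3957

Using Einstein's equation: KE_max = hc/λ - φ

For λ₁ = 349.4 nm:
E₁ = hc/λ₁ = 3.5485 eV
KE₁ = E₁ - φ = 3.5485 - 2.14 = 1.4085 eV

For λ₂ = 454.5 nm:
E₂ = hc/λ₂ = 2.7279 eV
KE₂ = E₂ - φ = 2.7279 - 2.14 = 0.5879 eV

Ratio: KE₁/KE₂ = 1.4085/0.5879 = 2.3957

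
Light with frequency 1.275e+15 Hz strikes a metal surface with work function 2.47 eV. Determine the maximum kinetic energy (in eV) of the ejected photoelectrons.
2.8030 eV

Using Einstein's photoelectric equation: KE_max = hf - φ

First, calculate the photon energy:
E_photon = hf = (6.626×10⁻³⁴ J·s)(1.275e+15 Hz)
E_photon = 5.2730 eV

Then, the maximum kinetic energy:
KE_max = E_photon - φ = 5.2730 eV - 2.47 eV = 2.8030 eV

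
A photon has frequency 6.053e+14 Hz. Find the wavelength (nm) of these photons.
495.28 nm

Using the wave equation: c = fλ

Solving for wavelength:
λ = c/f = (3×10⁸ m/s) / (6.053e+14 Hz)
λ = 495.28 nm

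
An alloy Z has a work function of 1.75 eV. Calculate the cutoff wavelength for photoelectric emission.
708.48 nm

The threshold wavelength is when the photon energy equals the work function:
hc/λ₀ = φ

Solving for λ₀:
λ₀ = hc/φ = (6.626×10⁻³⁴ J·s)(3×10⁸ m/s) / (1.75 eV × 1.602×10⁻¹⁹ J/eV)
λ₀ = 708.48 nm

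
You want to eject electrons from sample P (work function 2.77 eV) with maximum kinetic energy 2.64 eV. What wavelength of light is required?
229.18 nm

From Einstein's equation: KE_max = hc/λ - φ

Rearranging for λ:
hc/λ = KE_max + φ
λ = hc/(KE_max + φ)

Required photon energy:
E_photon = KE_max + φ = 2.64 + 2.77 = 5.41 eV

Required wavelength:
λ = hc/E_photon = (6.626×10⁻³⁴)(3×10⁸) / (5.41 × 1.602×10⁻¹⁹)
λ = 229.18 nm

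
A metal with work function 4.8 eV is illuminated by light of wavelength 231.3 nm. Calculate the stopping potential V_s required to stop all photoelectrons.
0.5603 V

The stopping potential V_s satisfies: eV_s = KE_max

First, find KE_max using Einstein's equation:
E_photon = hc/λ = 5.3603 eV
KE_max = E_photon - φ = 5.3603 - 4.8 = 0.5603 eV

Since eV_s = KE_max:
V_s = KE_max/e = 0.5603 V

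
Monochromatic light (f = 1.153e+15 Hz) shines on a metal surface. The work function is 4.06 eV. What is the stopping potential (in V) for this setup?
0.7084 V

The stopping potential V_s satisfies: eV_s = KE_max

First, find KE_max using Einstein's equation:
E_photon = hf = (6.626×10⁻³⁴ J·s)(1.153e+15 Hz) = 4.7684 eV
KE_max = E_photon - φ = 4.7684 - 4.06 = 0.7084 eV

Since eV_s = KE_max:
V_s = KE_max/e = 0.7084 V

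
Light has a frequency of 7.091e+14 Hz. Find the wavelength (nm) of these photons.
422.78 nm

Using the wave equation: c = fλ

Solving for wavelength:
λ = c/f = (3×10⁸ m/s) / (7.091e+14 Hz)
λ = 422.78 nm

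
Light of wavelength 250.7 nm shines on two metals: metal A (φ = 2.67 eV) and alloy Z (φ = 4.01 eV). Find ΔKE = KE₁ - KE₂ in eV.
1.3400 eV

Using KE_max = hc/λ - φ for each metal:

Photon energy: E = hc/λ = 4.9455 eV

For metal A (φ₁ = 2.67 eV):
KE₁ = E - φ₁ = 4.9455 - 2.67 = 2.2755 eV

For alloy Z (φ₂ = 4.01 eV):
KE₂ = E - φ₂ = 4.9455 - 4.01 = 0.9355 eV

Difference:
ΔKE = KE₁ - KE₂ = 2.2755 - 0.9355 = 1.3400 eV

Note: The difference equals the difference in work functions: 4.01 - 2.67 = 1.34 eV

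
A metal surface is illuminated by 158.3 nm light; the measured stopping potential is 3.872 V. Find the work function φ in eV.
3.96 eV

The stopping potential gives the maximum kinetic energy: KE_max = eV_s = 3.872 eV

From Einstein's photoelectric equation: KE_max = hc/λ - φ
Rearranging: φ = hc/λ - KE_max

Calculate photon energy:
E_photon = hc/λ = (6.626×10⁻³⁴ J·s)(3×10⁸ m/s) / (158.3×10⁻⁹ m) = 7.8322 eV

Therefore:
φ = 7.8322 - 3.872 = 3.96 eV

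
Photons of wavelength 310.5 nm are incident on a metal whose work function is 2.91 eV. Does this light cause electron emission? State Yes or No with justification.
Yes

For photoemission, the photon energy must exceed the work function.

Photon energy: E = hc/λ = 3.9930 eV
Work function: φ = 2.91 eV

Since E_photon (3.9930 eV) > φ (2.91 eV), photoemission WILL occur.
The threshold wavelength is λ₀ = hc/φ = 426.1 nm.
Since 310.5 nm < 426.1 nm, the light has sufficient energy.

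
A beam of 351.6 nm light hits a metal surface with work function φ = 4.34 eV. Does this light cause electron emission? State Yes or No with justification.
No

For photoemission, the photon energy must exceed the work function.

Photon energy: E = hc/λ = 3.5263 eV
Work function: φ = 4.34 eV

Since E_photon (3.5263 eV) < φ (4.34 eV), photoemission will NOT occur.
The threshold wavelength is λ₀ = hc/φ = 285.7 nm.
Since 351.6 nm > 285.7 nm, the photons lack sufficient energy.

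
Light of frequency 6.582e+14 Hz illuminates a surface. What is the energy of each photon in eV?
2.7221 eV

Using E = hf:

E = hf = (6.626×10⁻³⁴ J·s)(6.582e+14 Hz)
E = 2.7221 eV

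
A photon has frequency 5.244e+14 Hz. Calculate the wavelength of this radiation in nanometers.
571.69 nm

Using the wave equation: c = fλ

Solving for wavelength:
λ = c/f = (3×10⁸ m/s) / (5.244e+14 Hz)
λ = 571.69 nm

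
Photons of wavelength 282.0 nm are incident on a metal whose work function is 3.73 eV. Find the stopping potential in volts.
0.6666 V

The stopping potential V_s satisfies: eV_s = KE_max

First, find KE_max using Einstein's equation:
E_photon = hc/λ = 4.3966 eV
KE_max = E_photon - φ = 4.3966 - 3.73 = 0.6666 eV

Since eV_s = KE_max:
V_s = KE_max/e = 0.6666 V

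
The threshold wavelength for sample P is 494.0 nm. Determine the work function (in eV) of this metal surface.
2.51 eV

At the threshold wavelength, photon energy equals work function:
φ = hc/λ₀

Calculating:
φ = (6.626×10⁻³⁴ J·s)(3×10⁸ m/s) / (494.0×10⁻⁹ m)
φ = 2.51 eV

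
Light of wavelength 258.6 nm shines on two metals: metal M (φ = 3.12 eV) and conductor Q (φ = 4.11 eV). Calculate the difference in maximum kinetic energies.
0.9900 eV

Using KE_max = hc/λ - φ for each metal:

Photon energy: E = hc/λ = 4.7944 eV

For metal M (φ₁ = 3.12 eV):
KE₁ = E - φ₁ = 4.7944 - 3.12 = 1.6744 eV

For conductor Q (φ₂ = 4.11 eV):
KE₂ = E - φ₂ = 4.7944 - 4.11 = 0.6844 eV

Difference:
ΔKE = KE₁ - KE₂ = 1.6744 - 0.6844 = 0.9900 eV

Note: The difference equals the difference in work functions: 4.11 - 3.12 = 0.99 eV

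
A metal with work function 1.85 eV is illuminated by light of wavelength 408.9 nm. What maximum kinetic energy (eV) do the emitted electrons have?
1.1821 eV

Using Einstein's photoelectric equation: KE_max = hf - φ = hc/λ - φ

First, calculate the photon energy:
E_photon = hc/λ = (6.626×10⁻³⁴ J·s)(3×10⁸ m/s) / (408.9×10⁻⁹ m)
E_photon = 3.0321 eV

Then, the maximum kinetic energy:
KE_max = E_photon - φ = 3.0321 eV - 1.85 eV = 1.1821 eV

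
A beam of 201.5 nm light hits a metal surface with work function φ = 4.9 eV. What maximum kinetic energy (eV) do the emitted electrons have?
1.2531 eV

Using Einstein's photoelectric equation: KE_max = hf - φ = hc/λ - φ

First, calculate the photon energy:
E_photon = hc/λ = (6.626×10⁻³⁴ J·s)(3×10⁸ m/s) / (201.5×10⁻⁹ m)
E_photon = 6.1531 eV

Then, the maximum kinetic energy:
KE_max = E_photon - φ = 6.1531 eV - 4.9 eV = 1.2531 eV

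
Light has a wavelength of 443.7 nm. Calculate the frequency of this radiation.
6.7566e+14 Hz

Using the wave equation: c = fλ

Solving for frequency:
f = c/λ = (3×10⁸ m/s) / (443.7×10⁻⁹ m)
f = 6.7566e+14 Hz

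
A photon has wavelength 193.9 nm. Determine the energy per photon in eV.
6.3942 eV

Using E = hf = hc/λ:

E = hc/λ = (6.626×10⁻³⁴ J·s)(3×10⁸ m/s) / (193.9×10⁻⁹ m)
E = 6.3942 eV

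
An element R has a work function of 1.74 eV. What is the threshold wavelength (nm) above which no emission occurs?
712.55 nm

The threshold wavelength is when the photon energy equals the work function:
hc/λ₀ = φ

Solving for λ₀:
λ₀ = hc/φ = (6.626×10⁻³⁴ J·s)(3×10⁸ m/s) / (1.74 eV × 1.602×10⁻¹⁹ J/eV)
λ₀ = 712.55 nm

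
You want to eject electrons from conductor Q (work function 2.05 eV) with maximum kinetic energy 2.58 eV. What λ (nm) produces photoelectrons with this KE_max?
267.78 nm

From Einstein's equation: KE_max = hc/λ - φ

Rearranging for λ:
hc/λ = KE_max + φ
λ = hc/(KE_max + φ)

Required photon energy:
E_photon = KE_max + φ = 2.58 + 2.05 = 4.63 eV

Required wavelength:
λ = hc/E_photon = (6.626×10⁻³⁴)(3×10⁸) / (4.63 × 1.602×10⁻¹⁹)
λ = 267.78 nm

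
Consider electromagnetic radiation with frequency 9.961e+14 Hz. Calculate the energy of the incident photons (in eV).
4.1195 eV

Using E = hf:

E = hf = (6.626×10⁻³⁴ J·s)(9.961e+14 Hz)
E = 4.1195 eV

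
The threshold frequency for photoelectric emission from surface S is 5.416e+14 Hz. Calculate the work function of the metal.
2.24 eV

At the threshold frequency, photon energy equals work function:
φ = hf₀

Calculating:
φ = (6.626×10⁻³⁴ J·s)(5.416e+14 Hz)
φ = 2.24 eV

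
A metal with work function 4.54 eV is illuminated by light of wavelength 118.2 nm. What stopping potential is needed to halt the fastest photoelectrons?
5.9494 V

The stopping potential V_s satisfies: eV_s = KE_max

First, find KE_max using Einstein's equation:
E_photon = hc/λ = 10.4894 eV
KE_max = E_photon - φ = 10.4894 - 4.54 = 5.9494 eV

Since eV_s = KE_max:
V_s = KE_max/e = 5.9494 V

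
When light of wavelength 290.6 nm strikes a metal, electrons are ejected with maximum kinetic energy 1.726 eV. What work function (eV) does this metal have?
2.54 eV

From Einstein's photoelectric equation: KE_max = hf - φ = hc/λ - φ

Rearranging for φ:
φ = hc/λ - KE_max

Calculate photon energy:
E_photon = hc/λ = 4.2665 eV

Therefore:
φ = 4.2665 - 1.726 = 2.54 eV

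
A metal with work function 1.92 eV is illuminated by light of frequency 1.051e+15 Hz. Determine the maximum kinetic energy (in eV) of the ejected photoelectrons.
2.4266 eV

Using Einstein's photoelectric equation: KE_max = hf - φ

First, calculate the photon energy:
E_photon = hf = (6.626×10⁻³⁴ J·s)(1.051e+15 Hz)
E_photon = 4.3466 eV

Then, the maximum kinetic energy:
KE_max = E_photon - φ = 4.3466 eV - 1.92 eV = 2.4266 eV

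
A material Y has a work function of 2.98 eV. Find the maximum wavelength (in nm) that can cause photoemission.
416.05 nm

The threshold wavelength is when the photon energy equals the work function:
hc/λ₀ = φ

Solving for λ₀:
λ₀ = hc/φ = (6.626×10⁻³⁴ J·s)(3×10⁸ m/s) / (2.98 eV × 1.602×10⁻¹⁹ J/eV)
λ₀ = 416.05 nm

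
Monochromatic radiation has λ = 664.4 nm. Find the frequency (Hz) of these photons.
4.5122e+14 Hz

Using the wave equation: c = fλ

Solving for frequency:
f = c/λ = (3×10⁸ m/s) / (664.4×10⁻⁹ m)
f = 4.5122e+14 Hz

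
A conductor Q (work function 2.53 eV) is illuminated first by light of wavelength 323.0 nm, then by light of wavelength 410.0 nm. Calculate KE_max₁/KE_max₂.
2.6488

Using Einstein's equation: KE_max = hc/λ - φ

For λ₁ = 323.0 nm:
E₁ = hc/λ₁ = 3.8385 eV
KE₁ = E₁ - φ = 3.8385 - 2.53 = 1.3085 eV

For λ₂ = 410.0 nm:
E₂ = hc/λ₂ = 3.0240 eV
KE₂ = E₂ - φ = 3.0240 - 2.53 = 0.4940 eV

Ratio: KE₁/KE₂ = 1.3085/0.4940 = 2.6488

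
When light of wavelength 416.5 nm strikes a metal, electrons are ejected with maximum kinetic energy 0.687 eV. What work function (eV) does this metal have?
2.29 eV

From Einstein's photoelectric equation: KE_max = hf - φ = hc/λ - φ

Rearranging for φ:
φ = hc/λ - KE_max

Calculate photon energy:
E_photon = hc/λ = 2.9768 eV

Therefore:
φ = 2.9768 - 0.687 = 2.29 eV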